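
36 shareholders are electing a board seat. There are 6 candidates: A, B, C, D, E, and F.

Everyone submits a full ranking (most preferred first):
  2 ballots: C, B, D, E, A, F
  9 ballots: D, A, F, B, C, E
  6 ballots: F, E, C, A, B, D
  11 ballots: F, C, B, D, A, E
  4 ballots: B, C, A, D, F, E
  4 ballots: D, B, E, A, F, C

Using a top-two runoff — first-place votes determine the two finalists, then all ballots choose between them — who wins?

Round 1 first-place votes: A 0, B 4, C 2, D 13, E 0, F 17. F and D advance.
Runoff: F is ranked above D on 17 ballots, D above F on 19.

D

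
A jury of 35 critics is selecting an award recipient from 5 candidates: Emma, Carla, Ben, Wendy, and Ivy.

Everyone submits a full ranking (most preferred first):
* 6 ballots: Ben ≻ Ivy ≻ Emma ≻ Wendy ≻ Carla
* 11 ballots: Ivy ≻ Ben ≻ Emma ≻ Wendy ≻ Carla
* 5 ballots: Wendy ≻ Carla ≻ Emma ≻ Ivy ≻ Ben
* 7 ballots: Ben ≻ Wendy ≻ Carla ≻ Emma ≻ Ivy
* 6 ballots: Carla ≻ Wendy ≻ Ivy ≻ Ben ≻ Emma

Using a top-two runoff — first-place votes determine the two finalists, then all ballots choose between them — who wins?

Ivy

Round 1 first-place votes: Emma 0, Carla 6, Ben 13, Wendy 5, Ivy 11. Ben and Ivy advance.
Runoff: Ben is ranked above Ivy on 13 ballots, Ivy above Ben on 22.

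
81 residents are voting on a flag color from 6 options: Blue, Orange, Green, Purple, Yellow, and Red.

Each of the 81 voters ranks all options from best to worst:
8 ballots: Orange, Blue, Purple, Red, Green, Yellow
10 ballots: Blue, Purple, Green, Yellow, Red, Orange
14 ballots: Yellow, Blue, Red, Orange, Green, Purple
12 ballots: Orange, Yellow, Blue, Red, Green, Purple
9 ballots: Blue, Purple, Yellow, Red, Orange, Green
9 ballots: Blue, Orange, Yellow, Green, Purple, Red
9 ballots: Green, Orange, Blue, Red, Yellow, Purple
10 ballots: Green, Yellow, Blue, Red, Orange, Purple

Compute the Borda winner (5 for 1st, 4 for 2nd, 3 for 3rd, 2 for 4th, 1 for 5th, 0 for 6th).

Blue: 8×4 + 10×5 + 14×4 + 12×3 + 9×5 + 9×5 + 9×3 + 10×3 = 321
Orange: 8×5 + 10×0 + 14×2 + 12×5 + 9×1 + 9×4 + 9×4 + 10×1 = 219
Green: 8×1 + 10×3 + 14×1 + 12×1 + 9×0 + 9×2 + 9×5 + 10×5 = 177
Purple: 8×3 + 10×4 + 14×0 + 12×0 + 9×4 + 9×1 + 9×0 + 10×0 = 109
Yellow: 8×0 + 10×2 + 14×5 + 12×4 + 9×3 + 9×3 + 9×1 + 10×4 = 241
Red: 8×2 + 10×1 + 14×3 + 12×2 + 9×2 + 9×0 + 9×2 + 10×2 = 148

Blue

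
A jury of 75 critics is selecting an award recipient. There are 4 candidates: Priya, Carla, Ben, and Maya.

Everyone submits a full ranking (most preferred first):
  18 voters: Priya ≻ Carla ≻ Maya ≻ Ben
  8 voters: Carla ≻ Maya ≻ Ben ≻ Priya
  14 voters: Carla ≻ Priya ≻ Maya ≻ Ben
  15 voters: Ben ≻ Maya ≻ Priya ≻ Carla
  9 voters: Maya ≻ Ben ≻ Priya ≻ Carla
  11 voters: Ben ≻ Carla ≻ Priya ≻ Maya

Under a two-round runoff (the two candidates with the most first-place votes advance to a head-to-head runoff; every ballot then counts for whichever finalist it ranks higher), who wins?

Carla

Round 1 first-place votes: Priya 18, Carla 22, Ben 26, Maya 9. Ben and Carla advance.
Runoff: Ben is ranked above Carla on 35 ballots, Carla above Ben on 40.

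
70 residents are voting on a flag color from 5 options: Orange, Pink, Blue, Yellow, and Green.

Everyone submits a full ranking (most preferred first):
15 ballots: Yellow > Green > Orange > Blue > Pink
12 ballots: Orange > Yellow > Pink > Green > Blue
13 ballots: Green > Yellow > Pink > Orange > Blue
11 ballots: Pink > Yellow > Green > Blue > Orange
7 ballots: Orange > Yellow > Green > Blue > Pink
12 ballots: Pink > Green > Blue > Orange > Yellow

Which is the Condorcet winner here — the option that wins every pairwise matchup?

Yellow

Yellow vs Orange: 39–31
Yellow vs Pink: 47–23
Yellow vs Blue: 58–12
Yellow vs Green: 45–25
Yellow beats every other option.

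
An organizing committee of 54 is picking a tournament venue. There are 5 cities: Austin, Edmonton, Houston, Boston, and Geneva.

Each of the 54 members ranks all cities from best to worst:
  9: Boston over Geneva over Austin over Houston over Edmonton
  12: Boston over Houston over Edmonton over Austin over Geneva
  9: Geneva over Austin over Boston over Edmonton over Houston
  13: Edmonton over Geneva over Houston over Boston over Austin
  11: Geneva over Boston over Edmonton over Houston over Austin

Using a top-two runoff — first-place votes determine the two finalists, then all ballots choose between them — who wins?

Round 1 first-place votes: Austin 0, Edmonton 13, Houston 0, Boston 21, Geneva 20. Boston and Geneva advance.
Runoff: Boston is ranked above Geneva on 21 ballots, Geneva above Boston on 33.

Geneva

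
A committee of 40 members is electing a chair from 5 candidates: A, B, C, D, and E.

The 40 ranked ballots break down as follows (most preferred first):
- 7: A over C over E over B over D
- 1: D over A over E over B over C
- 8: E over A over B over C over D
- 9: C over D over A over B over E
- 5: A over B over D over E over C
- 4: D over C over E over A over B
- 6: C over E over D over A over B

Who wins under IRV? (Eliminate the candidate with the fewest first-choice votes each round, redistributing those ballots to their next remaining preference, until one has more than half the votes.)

A

Round 1: A 12, B 0, C 15, D 5, E 8. B eliminated.
Round 2: A 12, C 15, D 5, E 8. D eliminated.
Round 3: A 13, C 19, E 8. E eliminated.
Round 4: A 21, C 19. A has a majority (≥21).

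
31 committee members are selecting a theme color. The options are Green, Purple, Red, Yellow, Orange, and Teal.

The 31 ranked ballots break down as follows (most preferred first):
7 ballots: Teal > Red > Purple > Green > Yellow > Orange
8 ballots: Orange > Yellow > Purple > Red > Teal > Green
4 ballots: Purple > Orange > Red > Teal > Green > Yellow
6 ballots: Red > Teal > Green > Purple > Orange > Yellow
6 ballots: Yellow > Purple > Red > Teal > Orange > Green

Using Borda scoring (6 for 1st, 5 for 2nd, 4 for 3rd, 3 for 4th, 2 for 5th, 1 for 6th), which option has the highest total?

Green: 7×3 + 8×1 + 4×2 + 6×4 + 6×1 = 67
Purple: 7×4 + 8×4 + 4×6 + 6×3 + 6×5 = 132
Red: 7×5 + 8×3 + 4×4 + 6×6 + 6×4 = 135
Yellow: 7×2 + 8×5 + 4×1 + 6×1 + 6×6 = 100
Orange: 7×1 + 8×6 + 4×5 + 6×2 + 6×2 = 99
Teal: 7×6 + 8×2 + 4×3 + 6×5 + 6×3 = 118

Red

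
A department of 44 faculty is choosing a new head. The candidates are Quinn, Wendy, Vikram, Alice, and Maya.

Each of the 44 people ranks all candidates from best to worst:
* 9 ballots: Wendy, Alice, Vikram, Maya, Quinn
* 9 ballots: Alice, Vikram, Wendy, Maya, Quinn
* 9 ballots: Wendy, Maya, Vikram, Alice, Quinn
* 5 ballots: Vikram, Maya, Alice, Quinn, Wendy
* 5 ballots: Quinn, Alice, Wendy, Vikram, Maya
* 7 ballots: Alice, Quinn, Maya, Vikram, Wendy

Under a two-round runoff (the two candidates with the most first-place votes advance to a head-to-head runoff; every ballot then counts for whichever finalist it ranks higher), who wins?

Round 1 first-place votes: Quinn 5, Wendy 18, Vikram 5, Alice 16, Maya 0. Wendy and Alice advance.
Runoff: Wendy is ranked above Alice on 18 ballots, Alice above Wendy on 26.

Alice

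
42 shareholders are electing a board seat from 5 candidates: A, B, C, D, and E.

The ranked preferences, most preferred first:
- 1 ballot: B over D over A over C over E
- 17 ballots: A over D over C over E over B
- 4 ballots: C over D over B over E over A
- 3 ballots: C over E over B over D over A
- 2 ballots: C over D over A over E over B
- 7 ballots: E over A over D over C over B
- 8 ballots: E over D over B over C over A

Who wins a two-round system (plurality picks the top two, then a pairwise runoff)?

Round 1 first-place votes: A 17, B 1, C 9, D 0, E 15. A and E advance.
Runoff: A is ranked above E on 20 ballots, E above A on 22.

E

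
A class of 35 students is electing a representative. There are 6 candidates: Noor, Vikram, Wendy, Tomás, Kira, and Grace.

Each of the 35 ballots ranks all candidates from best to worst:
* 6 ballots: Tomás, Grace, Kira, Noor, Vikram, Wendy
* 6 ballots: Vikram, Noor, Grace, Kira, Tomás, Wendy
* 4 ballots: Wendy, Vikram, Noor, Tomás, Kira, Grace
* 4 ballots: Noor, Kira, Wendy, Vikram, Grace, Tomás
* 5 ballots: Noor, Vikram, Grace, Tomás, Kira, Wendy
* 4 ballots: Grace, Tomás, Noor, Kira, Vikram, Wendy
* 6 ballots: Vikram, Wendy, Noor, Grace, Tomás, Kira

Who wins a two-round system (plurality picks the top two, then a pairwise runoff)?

Noor

Round 1 first-place votes: Noor 9, Vikram 12, Wendy 4, Tomás 6, Kira 0, Grace 4. Vikram and Noor advance.
Runoff: Vikram is ranked above Noor on 16 ballots, Noor above Vikram on 19.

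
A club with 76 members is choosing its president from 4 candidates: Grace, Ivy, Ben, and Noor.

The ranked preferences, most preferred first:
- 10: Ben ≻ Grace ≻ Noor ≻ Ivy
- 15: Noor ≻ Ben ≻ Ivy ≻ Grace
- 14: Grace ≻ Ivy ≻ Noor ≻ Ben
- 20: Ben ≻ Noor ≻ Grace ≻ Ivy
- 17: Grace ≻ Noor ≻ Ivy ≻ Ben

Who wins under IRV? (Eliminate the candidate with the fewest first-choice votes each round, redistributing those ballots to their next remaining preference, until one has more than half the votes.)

Round 1: Grace 31, Ivy 0, Ben 30, Noor 15. Ivy eliminated.
Round 2: Grace 31, Ben 30, Noor 15. Noor eliminated.
Round 3: Grace 31, Ben 45. Ben has a majority (≥39).

Ben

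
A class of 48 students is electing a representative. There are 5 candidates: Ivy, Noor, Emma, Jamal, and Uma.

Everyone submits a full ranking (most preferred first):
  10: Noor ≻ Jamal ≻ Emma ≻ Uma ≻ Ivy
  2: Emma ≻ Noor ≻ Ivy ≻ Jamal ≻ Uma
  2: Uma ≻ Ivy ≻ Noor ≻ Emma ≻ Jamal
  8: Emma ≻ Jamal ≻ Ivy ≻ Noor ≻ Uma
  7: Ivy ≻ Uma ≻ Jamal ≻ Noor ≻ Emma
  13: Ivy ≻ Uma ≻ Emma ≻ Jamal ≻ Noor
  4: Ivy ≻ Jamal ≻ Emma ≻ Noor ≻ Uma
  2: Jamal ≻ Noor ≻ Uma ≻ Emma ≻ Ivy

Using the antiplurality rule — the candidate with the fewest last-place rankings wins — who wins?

Jamal

Last-place votes: Ivy 12, Noor 13, Emma 7, Jamal 2, Uma 14.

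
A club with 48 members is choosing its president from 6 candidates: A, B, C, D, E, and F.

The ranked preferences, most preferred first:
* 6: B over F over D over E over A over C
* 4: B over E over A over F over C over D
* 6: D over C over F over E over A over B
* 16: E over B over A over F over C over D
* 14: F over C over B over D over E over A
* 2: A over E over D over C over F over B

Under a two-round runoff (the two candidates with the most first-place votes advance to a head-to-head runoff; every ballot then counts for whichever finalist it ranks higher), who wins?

Round 1 first-place votes: A 2, B 10, C 0, D 6, E 16, F 14. E and F advance.
Runoff: E is ranked above F on 22 ballots, F above E on 26.

F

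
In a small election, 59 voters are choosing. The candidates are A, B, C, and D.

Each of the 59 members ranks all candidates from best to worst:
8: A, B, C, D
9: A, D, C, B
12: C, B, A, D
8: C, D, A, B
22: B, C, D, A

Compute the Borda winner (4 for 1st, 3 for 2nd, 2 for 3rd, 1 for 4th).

C

A: 8×4 + 9×4 + 12×2 + 8×2 + 22×1 = 130
B: 8×3 + 9×1 + 12×3 + 8×1 + 22×4 = 165
C: 8×2 + 9×2 + 12×4 + 8×4 + 22×3 = 180
D: 8×1 + 9×3 + 12×1 + 8×3 + 22×2 = 115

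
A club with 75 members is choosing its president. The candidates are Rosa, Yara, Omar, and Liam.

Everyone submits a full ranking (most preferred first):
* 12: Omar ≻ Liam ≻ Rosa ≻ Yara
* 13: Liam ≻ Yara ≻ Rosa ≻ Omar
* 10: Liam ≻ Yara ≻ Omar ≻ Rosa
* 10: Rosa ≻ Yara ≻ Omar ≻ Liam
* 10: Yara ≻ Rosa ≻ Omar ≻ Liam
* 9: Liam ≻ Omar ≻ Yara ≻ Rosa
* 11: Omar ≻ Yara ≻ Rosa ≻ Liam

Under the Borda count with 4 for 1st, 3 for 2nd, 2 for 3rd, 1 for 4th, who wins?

Yara

Rosa: 12×2 + 13×2 + 10×1 + 10×4 + 10×3 + 9×1 + 11×2 = 161
Yara: 12×1 + 13×3 + 10×3 + 10×3 + 10×4 + 9×2 + 11×3 = 202
Omar: 12×4 + 13×1 + 10×2 + 10×2 + 10×2 + 9×3 + 11×4 = 192
Liam: 12×3 + 13×4 + 10×4 + 10×1 + 10×1 + 9×4 + 11×1 = 195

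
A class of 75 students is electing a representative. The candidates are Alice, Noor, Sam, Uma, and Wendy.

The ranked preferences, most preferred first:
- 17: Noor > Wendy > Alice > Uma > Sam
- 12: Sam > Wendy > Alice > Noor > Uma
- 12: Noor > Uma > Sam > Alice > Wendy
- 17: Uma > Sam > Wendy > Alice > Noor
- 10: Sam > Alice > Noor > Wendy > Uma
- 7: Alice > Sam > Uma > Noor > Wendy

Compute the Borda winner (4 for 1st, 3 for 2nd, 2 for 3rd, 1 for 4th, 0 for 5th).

Sam

Alice: 17×2 + 12×2 + 12×1 + 17×1 + 10×3 + 7×4 = 145
Noor: 17×4 + 12×1 + 12×4 + 17×0 + 10×2 + 7×1 = 155
Sam: 17×0 + 12×4 + 12×2 + 17×3 + 10×4 + 7×3 = 184
Uma: 17×1 + 12×0 + 12×3 + 17×4 + 10×0 + 7×2 = 135
Wendy: 17×3 + 12×3 + 12×0 + 17×2 + 10×1 + 7×0 = 131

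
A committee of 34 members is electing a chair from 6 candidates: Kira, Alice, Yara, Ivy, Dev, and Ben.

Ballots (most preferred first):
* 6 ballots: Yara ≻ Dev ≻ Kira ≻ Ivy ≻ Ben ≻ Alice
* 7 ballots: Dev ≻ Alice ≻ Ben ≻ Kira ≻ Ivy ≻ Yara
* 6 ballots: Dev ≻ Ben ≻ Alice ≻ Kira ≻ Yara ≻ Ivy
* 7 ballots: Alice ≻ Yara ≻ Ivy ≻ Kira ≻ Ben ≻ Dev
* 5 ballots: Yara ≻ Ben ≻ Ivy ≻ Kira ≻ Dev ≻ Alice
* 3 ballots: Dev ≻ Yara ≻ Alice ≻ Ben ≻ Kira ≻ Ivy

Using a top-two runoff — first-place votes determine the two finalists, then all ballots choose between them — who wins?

Round 1 first-place votes: Kira 0, Alice 7, Yara 11, Ivy 0, Dev 16, Ben 0. Dev and Yara advance.
Runoff: Dev is ranked above Yara on 16 ballots, Yara above Dev on 18.

Yara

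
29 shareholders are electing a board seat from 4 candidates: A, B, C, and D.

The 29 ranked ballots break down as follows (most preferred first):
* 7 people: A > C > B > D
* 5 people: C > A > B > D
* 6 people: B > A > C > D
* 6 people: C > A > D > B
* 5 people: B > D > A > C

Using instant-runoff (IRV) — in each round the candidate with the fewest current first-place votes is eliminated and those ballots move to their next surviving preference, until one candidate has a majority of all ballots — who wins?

Round 1: A 7, B 11, C 11, D 0. D eliminated.
Round 2: A 7, B 11, C 11. A eliminated.
Round 3: B 11, C 18. C has a majority (≥15).

C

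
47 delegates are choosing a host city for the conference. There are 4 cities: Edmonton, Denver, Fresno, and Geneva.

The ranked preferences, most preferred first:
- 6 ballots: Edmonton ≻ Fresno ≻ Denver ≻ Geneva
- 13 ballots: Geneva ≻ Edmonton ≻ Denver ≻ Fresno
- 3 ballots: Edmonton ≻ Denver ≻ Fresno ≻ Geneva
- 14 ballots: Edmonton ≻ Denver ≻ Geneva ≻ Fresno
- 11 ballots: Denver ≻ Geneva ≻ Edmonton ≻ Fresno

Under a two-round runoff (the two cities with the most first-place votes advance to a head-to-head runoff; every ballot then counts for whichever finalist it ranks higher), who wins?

Round 1 first-place votes: Edmonton 23, Denver 11, Fresno 0, Geneva 13. Edmonton and Geneva advance.
Runoff: Edmonton is ranked above Geneva on 23 ballots, Geneva above Edmonton on 24.

Geneva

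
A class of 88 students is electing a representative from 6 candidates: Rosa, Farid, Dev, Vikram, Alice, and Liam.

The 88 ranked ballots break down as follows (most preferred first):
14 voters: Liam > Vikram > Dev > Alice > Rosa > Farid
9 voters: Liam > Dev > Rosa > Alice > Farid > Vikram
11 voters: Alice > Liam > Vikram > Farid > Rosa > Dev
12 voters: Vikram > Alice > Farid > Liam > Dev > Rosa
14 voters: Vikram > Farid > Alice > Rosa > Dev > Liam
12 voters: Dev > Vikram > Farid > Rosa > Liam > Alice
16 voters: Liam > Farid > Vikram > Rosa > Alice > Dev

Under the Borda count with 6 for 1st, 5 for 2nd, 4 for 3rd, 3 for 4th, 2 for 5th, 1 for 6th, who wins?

Rosa: 14×2 + 9×4 + 11×2 + 12×1 + 14×3 + 12×3 + 16×3 = 224
Farid: 14×1 + 9×2 + 11×3 + 12×4 + 14×5 + 12×4 + 16×5 = 311
Dev: 14×4 + 9×5 + 11×1 + 12×2 + 14×2 + 12×6 + 16×1 = 252
Vikram: 14×5 + 9×1 + 11×4 + 12×6 + 14×6 + 12×5 + 16×4 = 403
Alice: 14×3 + 9×3 + 11×6 + 12×5 + 14×4 + 12×1 + 16×2 = 295
Liam: 14×6 + 9×6 + 11×5 + 12×3 + 14×1 + 12×2 + 16×6 = 363

Vikram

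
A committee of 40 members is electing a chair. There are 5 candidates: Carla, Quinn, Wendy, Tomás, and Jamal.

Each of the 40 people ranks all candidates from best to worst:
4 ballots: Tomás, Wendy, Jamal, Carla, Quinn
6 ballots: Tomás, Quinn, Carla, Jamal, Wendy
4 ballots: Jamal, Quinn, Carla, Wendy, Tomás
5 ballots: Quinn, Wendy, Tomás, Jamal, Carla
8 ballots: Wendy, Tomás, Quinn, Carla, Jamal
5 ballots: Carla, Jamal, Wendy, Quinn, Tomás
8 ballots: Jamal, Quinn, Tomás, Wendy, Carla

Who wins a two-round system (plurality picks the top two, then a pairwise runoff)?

Round 1 first-place votes: Carla 5, Quinn 5, Wendy 8, Tomás 10, Jamal 12. Jamal and Tomás advance.
Runoff: Jamal is ranked above Tomás on 17 ballots, Tomás above Jamal on 23.

Tomás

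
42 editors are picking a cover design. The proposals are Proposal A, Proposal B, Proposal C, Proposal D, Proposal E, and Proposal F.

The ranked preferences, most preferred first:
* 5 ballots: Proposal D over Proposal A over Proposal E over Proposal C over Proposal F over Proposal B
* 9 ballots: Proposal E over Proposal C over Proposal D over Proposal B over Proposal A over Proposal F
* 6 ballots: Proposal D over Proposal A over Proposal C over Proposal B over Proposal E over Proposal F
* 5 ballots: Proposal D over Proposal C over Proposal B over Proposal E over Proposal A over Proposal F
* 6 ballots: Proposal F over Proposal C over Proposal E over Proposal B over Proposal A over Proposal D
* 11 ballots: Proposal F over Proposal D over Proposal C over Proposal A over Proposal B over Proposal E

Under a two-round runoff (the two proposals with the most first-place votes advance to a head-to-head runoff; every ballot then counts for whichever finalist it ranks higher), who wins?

Proposal D

Round 1 first-place votes: Proposal A 0, Proposal B 0, Proposal C 0, Proposal D 16, Proposal E 9, Proposal F 17. Proposal F and Proposal D advance.
Runoff: Proposal F is ranked above Proposal D on 17 ballots, Proposal D above Proposal F on 25.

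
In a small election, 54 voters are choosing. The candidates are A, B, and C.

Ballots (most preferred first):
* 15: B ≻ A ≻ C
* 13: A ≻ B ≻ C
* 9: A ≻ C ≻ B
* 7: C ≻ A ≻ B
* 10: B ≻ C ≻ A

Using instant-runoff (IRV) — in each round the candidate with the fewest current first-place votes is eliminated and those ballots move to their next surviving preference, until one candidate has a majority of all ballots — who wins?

A

Round 1: A 22, B 25, C 7. C eliminated.
Round 2: A 29, B 25. A has a majority (≥28).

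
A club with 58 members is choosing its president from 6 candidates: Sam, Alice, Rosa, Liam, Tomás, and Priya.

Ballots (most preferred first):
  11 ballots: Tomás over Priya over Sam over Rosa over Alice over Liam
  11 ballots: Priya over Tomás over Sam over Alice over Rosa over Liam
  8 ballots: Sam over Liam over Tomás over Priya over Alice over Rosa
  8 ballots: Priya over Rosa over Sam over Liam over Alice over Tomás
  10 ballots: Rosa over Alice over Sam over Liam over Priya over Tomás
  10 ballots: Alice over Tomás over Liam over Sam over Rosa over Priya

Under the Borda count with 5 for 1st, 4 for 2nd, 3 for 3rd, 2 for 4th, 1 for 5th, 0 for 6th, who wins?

Sam

Sam: 11×3 + 11×3 + 8×5 + 8×3 + 10×3 + 10×2 = 180
Alice: 11×1 + 11×2 + 8×1 + 8×1 + 10×4 + 10×5 = 139
Rosa: 11×2 + 11×1 + 8×0 + 8×4 + 10×5 + 10×1 = 125
Liam: 11×0 + 11×0 + 8×4 + 8×2 + 10×2 + 10×3 = 98
Tomás: 11×5 + 11×4 + 8×3 + 8×0 + 10×0 + 10×4 = 163
Priya: 11×4 + 11×5 + 8×2 + 8×5 + 10×1 + 10×0 = 165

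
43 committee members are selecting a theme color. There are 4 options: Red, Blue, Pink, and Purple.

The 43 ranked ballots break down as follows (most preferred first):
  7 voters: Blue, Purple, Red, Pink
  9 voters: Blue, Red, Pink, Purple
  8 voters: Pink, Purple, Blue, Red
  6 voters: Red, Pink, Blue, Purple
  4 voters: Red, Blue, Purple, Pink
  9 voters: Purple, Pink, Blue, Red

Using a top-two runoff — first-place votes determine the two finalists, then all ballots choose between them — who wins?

Blue

Round 1 first-place votes: Red 10, Blue 16, Pink 8, Purple 9. Blue and Red advance.
Runoff: Blue is ranked above Red on 33 ballots, Red above Blue on 10.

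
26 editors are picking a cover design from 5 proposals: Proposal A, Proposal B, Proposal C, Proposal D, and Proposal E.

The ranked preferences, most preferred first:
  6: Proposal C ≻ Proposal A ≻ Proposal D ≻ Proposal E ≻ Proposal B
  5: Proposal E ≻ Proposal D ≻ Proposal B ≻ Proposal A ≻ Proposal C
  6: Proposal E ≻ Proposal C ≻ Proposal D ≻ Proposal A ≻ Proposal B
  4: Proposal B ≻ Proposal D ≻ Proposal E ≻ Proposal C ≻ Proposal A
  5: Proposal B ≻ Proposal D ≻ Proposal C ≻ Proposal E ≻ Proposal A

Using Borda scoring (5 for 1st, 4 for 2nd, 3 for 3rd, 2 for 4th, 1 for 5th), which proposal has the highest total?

Proposal D

Proposal A: 6×4 + 5×2 + 6×2 + 4×1 + 5×1 = 55
Proposal B: 6×1 + 5×3 + 6×1 + 4×5 + 5×5 = 72
Proposal C: 6×5 + 5×1 + 6×4 + 4×2 + 5×3 = 82
Proposal D: 6×3 + 5×4 + 6×3 + 4×4 + 5×4 = 92
Proposal E: 6×2 + 5×5 + 6×5 + 4×3 + 5×2 = 89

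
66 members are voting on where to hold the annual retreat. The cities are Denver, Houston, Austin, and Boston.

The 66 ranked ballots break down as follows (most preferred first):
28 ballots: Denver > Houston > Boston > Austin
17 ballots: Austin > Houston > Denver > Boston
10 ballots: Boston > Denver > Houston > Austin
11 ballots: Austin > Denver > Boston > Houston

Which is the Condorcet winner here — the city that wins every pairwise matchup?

Denver

Denver vs Houston: 49–17
Denver vs Austin: 38–28
Denver vs Boston: 56–10
Denver beats every other city.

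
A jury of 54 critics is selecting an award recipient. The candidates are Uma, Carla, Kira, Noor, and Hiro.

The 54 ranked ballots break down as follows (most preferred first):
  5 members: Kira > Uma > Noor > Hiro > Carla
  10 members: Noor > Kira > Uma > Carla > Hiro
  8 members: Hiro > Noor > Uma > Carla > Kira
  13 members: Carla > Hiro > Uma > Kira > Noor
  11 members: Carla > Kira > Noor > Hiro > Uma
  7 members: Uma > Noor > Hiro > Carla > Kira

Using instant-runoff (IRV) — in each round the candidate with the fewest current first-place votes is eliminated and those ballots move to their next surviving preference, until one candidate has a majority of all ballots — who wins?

Noor

Round 1: Uma 7, Carla 24, Kira 5, Noor 10, Hiro 8. Kira eliminated.
Round 2: Uma 12, Carla 24, Noor 10, Hiro 8. Hiro eliminated.
Round 3: Uma 12, Carla 24, Noor 18. Uma eliminated.
Round 4: Carla 24, Noor 30. Noor has a majority (≥28).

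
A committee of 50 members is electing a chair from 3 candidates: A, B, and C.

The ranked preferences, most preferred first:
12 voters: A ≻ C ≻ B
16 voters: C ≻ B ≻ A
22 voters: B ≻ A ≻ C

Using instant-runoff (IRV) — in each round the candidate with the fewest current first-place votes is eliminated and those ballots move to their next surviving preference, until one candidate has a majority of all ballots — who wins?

Round 1: A 12, B 22, C 16. A eliminated.
Round 2: B 22, C 28. C has a majority (≥26).

C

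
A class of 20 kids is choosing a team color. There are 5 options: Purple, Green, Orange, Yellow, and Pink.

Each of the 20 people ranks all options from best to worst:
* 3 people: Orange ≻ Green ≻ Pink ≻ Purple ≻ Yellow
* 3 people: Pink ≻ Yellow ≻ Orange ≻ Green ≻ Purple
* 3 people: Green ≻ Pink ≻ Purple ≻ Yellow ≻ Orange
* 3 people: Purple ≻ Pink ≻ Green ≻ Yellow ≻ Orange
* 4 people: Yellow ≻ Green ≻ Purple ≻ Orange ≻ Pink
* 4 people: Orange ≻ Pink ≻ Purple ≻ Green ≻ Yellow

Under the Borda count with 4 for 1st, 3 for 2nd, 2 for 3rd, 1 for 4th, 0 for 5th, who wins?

Pink

Purple: 3×1 + 3×0 + 3×2 + 3×4 + 4×2 + 4×2 = 37
Green: 3×3 + 3×1 + 3×4 + 3×2 + 4×3 + 4×1 = 46
Orange: 3×4 + 3×2 + 3×0 + 3×0 + 4×1 + 4×4 = 38
Yellow: 3×0 + 3×3 + 3×1 + 3×1 + 4×4 + 4×0 = 31
Pink: 3×2 + 3×4 + 3×3 + 3×3 + 4×0 + 4×3 = 48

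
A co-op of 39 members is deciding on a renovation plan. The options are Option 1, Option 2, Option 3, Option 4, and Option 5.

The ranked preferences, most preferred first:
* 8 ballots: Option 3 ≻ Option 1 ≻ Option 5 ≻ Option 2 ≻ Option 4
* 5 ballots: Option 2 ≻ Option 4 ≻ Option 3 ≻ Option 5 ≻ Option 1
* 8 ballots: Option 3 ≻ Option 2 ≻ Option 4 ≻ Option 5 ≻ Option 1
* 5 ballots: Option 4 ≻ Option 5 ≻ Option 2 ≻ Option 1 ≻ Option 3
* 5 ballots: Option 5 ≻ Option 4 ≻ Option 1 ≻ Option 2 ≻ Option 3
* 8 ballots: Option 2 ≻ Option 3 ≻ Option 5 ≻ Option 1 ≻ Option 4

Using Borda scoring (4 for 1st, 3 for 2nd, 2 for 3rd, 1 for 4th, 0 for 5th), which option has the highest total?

Option 2

Option 1: 8×3 + 5×0 + 8×0 + 5×1 + 5×2 + 8×1 = 47
Option 2: 8×1 + 5×4 + 8×3 + 5×2 + 5×1 + 8×4 = 99
Option 3: 8×4 + 5×2 + 8×4 + 5×0 + 5×0 + 8×3 = 98
Option 4: 8×0 + 5×3 + 8×2 + 5×4 + 5×3 + 8×0 = 66
Option 5: 8×2 + 5×1 + 8×1 + 5×3 + 5×4 + 8×2 = 80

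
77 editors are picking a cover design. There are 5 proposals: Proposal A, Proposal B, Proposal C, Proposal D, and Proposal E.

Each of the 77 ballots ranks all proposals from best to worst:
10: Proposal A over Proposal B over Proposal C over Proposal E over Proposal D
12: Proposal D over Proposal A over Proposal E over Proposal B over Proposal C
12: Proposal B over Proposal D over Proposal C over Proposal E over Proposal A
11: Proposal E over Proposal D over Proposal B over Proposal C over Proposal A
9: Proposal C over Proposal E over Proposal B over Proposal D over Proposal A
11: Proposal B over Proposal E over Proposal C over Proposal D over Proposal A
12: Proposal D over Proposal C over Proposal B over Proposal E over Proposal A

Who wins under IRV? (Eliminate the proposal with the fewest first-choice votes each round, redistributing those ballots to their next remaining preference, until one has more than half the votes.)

Proposal B

Round 1: Proposal A 10, Proposal B 23, Proposal C 9, Proposal D 24, Proposal E 11. Proposal C eliminated.
Round 2: Proposal A 10, Proposal B 23, Proposal D 24, Proposal E 20. Proposal A eliminated.
Round 3: Proposal B 33, Proposal D 24, Proposal E 20. Proposal E eliminated.
Round 4: Proposal B 42, Proposal D 35. Proposal B has a majority (≥39).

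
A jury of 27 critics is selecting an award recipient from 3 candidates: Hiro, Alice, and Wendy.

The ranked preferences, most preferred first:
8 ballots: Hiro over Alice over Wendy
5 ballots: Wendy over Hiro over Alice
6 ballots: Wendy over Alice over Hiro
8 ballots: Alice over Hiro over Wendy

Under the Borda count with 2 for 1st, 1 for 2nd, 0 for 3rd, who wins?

Hiro: 8×2 + 5×1 + 6×0 + 8×1 = 29
Alice: 8×1 + 5×0 + 6×1 + 8×2 = 30
Wendy: 8×0 + 5×2 + 6×2 + 8×0 = 22

Alice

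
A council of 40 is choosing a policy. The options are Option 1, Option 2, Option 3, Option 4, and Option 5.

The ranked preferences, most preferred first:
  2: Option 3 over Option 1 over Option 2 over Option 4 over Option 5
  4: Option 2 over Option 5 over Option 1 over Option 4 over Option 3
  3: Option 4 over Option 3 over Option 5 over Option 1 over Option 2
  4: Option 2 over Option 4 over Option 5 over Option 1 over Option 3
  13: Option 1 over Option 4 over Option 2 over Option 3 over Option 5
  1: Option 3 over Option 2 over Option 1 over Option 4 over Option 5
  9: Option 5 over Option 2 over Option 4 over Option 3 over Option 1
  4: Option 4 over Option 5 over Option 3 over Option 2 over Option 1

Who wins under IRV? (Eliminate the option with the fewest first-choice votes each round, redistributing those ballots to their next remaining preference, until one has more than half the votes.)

Round 1: Option 1 13, Option 2 8, Option 3 3, Option 4 7, Option 5 9. Option 3 eliminated.
Round 2: Option 1 15, Option 2 9, Option 4 7, Option 5 9. Option 4 eliminated.
Round 3: Option 1 15, Option 2 9, Option 5 16. Option 2 eliminated.
Round 4: Option 1 16, Option 5 24. Option 5 has a majority (≥21).

Option 5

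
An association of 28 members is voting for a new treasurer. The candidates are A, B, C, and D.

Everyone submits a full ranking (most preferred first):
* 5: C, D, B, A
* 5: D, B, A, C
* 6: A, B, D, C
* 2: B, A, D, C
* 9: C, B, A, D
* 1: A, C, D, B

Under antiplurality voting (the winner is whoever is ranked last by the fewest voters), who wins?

B

Last-place votes: A 5, B 1, C 13, D 9.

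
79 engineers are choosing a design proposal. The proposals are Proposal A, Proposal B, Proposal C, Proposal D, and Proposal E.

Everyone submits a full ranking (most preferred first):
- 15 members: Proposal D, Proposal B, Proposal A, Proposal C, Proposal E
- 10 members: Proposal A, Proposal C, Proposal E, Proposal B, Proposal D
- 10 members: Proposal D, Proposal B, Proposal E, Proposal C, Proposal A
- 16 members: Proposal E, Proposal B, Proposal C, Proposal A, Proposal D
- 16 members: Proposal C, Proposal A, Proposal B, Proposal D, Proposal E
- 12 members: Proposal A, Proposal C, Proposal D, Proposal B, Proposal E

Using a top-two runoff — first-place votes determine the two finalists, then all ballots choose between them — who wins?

Round 1 first-place votes: Proposal A 22, Proposal B 0, Proposal C 16, Proposal D 25, Proposal E 16. Proposal D and Proposal A advance.
Runoff: Proposal D is ranked above Proposal A on 25 ballots, Proposal A above Proposal D on 54.

Proposal A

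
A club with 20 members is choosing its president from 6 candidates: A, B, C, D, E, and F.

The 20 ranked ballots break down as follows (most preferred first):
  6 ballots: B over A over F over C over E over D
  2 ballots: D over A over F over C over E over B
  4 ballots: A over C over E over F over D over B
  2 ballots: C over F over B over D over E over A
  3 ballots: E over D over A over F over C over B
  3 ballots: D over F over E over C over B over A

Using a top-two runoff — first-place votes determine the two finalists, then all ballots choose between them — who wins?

Round 1 first-place votes: A 4, B 6, C 2, D 5, E 3, F 0. B and D advance.
Runoff: B is ranked above D on 8 ballots, D above B on 12.

D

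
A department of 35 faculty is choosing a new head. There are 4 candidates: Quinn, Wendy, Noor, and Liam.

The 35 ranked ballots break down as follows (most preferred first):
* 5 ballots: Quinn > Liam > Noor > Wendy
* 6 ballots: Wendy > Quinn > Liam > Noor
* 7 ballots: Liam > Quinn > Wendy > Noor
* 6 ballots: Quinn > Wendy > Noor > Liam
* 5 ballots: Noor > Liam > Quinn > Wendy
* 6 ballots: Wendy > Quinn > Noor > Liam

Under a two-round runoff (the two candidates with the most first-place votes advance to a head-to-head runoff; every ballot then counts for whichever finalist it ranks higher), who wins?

Round 1 first-place votes: Quinn 11, Wendy 12, Noor 5, Liam 7. Wendy and Quinn advance.
Runoff: Wendy is ranked above Quinn on 12 ballots, Quinn above Wendy on 23.

Quinn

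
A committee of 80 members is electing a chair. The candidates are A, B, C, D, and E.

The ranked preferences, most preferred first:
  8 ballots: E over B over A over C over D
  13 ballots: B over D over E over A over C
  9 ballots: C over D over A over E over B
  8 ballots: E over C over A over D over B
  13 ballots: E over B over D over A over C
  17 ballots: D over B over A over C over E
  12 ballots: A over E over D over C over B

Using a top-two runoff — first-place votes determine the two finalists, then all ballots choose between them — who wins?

E

Round 1 first-place votes: A 12, B 13, C 9, D 17, E 29. E and D advance.
Runoff: E is ranked above D on 41 ballots, D above E on 39.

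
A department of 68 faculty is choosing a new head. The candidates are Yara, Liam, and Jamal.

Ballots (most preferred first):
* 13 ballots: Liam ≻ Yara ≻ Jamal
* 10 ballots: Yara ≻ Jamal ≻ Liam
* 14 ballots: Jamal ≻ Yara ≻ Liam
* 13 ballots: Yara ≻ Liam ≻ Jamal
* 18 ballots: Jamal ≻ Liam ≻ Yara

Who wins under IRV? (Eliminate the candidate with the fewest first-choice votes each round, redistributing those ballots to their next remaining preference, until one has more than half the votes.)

Yara

Round 1: Yara 23, Liam 13, Jamal 32. Liam eliminated.
Round 2: Yara 36, Jamal 32. Yara has a majority (≥35).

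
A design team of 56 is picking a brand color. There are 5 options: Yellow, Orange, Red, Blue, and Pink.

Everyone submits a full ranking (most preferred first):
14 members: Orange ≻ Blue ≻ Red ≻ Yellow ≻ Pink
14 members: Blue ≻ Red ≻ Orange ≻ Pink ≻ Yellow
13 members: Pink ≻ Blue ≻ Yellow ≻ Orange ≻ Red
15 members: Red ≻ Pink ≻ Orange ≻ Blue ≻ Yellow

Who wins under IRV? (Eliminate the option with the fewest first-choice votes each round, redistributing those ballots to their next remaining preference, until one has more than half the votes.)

Blue

Round 1: Yellow 0, Orange 14, Red 15, Blue 14, Pink 13. Yellow eliminated.
Round 2: Orange 14, Red 15, Blue 14, Pink 13. Pink eliminated.
Round 3: Orange 14, Red 15, Blue 27. Orange eliminated.
Round 4: Red 15, Blue 41. Blue has a majority (≥29).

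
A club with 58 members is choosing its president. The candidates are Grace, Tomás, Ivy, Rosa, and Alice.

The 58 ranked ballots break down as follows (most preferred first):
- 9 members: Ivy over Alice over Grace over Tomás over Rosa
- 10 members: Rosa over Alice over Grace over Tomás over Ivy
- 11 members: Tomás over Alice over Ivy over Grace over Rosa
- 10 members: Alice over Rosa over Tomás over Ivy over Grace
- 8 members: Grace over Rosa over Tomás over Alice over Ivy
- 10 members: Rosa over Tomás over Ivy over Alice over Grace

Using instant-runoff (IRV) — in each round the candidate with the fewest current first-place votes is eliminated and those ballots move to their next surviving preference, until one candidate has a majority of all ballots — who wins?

Alice

Round 1: Grace 8, Tomás 11, Ivy 9, Rosa 20, Alice 10. Grace eliminated.
Round 2: Tomás 11, Ivy 9, Rosa 28, Alice 10. Ivy eliminated.
Round 3: Tomás 11, Rosa 28, Alice 19. Tomás eliminated.
Round 4: Rosa 28, Alice 30. Alice has a majority (≥30).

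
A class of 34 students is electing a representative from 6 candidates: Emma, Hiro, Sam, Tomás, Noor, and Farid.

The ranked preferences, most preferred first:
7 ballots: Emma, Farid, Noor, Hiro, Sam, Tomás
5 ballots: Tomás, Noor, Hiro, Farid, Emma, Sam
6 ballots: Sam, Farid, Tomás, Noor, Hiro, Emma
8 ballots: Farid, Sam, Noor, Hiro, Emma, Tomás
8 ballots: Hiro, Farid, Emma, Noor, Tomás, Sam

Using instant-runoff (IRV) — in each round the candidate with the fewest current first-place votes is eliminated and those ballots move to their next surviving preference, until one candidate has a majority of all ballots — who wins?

Farid

Round 1: Emma 7, Hiro 8, Sam 6, Tomás 5, Noor 0, Farid 8. Noor eliminated.
Round 2: Emma 7, Hiro 8, Sam 6, Tomás 5, Farid 8. Tomás eliminated.
Round 3: Emma 7, Hiro 13, Sam 6, Farid 8. Sam eliminated.
Round 4: Emma 7, Hiro 13, Farid 14. Emma eliminated.
Round 5: Hiro 13, Farid 21. Farid has a majority (≥18).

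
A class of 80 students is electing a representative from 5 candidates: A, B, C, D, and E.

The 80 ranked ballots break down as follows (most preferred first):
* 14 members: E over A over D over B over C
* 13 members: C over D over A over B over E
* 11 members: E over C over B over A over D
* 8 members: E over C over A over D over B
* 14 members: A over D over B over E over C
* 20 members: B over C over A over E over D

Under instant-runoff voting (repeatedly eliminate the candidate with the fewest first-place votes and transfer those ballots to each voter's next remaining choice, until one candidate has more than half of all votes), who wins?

A

Round 1: A 14, B 20, C 13, D 0, E 33. D eliminated.
Round 2: A 14, B 20, C 13, E 33. C eliminated.
Round 3: A 27, B 20, E 33. B eliminated.
Round 4: A 47, E 33. A has a majority (≥41).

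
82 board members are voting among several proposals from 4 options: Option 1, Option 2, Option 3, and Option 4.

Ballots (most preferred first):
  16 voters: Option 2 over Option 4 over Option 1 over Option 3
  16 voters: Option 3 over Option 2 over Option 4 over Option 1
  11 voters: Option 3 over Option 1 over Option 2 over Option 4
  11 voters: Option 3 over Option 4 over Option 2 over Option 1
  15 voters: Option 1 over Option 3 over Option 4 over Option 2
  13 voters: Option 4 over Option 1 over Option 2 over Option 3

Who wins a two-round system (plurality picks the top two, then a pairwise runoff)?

Option 3

Round 1 first-place votes: Option 1 15, Option 2 16, Option 3 38, Option 4 13. Option 3 and Option 2 advance.
Runoff: Option 3 is ranked above Option 2 on 53 ballots, Option 2 above Option 3 on 29.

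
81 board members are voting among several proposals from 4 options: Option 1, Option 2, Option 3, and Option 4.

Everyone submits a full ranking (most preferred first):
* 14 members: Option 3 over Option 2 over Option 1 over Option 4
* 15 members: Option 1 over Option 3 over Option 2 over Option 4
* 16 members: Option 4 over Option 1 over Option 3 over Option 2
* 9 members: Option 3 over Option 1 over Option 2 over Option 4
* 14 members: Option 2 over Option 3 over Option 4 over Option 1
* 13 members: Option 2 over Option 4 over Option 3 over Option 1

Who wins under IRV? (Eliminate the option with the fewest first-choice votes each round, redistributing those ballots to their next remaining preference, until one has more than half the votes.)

Round 1: Option 1 15, Option 2 27, Option 3 23, Option 4 16. Option 1 eliminated.
Round 2: Option 2 27, Option 3 38, Option 4 16. Option 4 eliminated.
Round 3: Option 2 27, Option 3 54. Option 3 has a majority (≥41).

Option 3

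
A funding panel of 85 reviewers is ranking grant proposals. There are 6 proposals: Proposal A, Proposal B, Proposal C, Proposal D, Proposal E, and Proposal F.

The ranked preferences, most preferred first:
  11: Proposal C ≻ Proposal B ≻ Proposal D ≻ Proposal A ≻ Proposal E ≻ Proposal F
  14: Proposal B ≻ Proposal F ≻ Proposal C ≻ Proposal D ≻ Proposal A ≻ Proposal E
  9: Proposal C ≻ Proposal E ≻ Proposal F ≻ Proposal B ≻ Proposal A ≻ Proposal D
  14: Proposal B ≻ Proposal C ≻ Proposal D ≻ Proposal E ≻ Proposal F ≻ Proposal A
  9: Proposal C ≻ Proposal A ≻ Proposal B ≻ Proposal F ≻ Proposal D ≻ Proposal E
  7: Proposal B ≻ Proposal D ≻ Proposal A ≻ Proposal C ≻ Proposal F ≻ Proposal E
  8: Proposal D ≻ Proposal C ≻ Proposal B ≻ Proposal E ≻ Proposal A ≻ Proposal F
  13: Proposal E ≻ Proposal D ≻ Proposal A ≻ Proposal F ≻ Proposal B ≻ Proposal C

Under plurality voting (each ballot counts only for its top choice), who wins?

Proposal B

First-place votes: Proposal A 0, Proposal B 35, Proposal C 29, Proposal D 8, Proposal E 13, Proposal F 0.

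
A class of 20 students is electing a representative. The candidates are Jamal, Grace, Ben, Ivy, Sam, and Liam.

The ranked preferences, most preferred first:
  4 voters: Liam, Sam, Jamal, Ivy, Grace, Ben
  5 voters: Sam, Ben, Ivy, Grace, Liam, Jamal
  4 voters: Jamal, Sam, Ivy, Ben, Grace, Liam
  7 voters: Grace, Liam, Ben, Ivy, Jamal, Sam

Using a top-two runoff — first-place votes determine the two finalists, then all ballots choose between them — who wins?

Sam

Round 1 first-place votes: Jamal 4, Grace 7, Ben 0, Ivy 0, Sam 5, Liam 4. Grace and Sam advance.
Runoff: Grace is ranked above Sam on 7 ballots, Sam above Grace on 13.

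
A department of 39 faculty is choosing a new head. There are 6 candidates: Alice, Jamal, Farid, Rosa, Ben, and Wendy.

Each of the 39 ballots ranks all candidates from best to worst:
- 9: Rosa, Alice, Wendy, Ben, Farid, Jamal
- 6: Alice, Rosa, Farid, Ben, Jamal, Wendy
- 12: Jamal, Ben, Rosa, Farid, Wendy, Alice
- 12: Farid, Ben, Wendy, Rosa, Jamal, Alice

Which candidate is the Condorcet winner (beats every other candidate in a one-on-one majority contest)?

Ben

Ben vs Alice: 24–15
Ben vs Jamal: 27–12
Ben vs Farid: 21–18
Ben vs Rosa: 24–15
Ben vs Wendy: 30–9
Ben beats every other candidate.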